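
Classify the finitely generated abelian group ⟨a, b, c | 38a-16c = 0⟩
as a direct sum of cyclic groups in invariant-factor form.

Answer: M ≅ ℤ^2 ⊕ ℤ/2

Derivation:
rank_ℚ(R)=1; free=3−1=2
SNF(R) diag = [2] → torsion [2]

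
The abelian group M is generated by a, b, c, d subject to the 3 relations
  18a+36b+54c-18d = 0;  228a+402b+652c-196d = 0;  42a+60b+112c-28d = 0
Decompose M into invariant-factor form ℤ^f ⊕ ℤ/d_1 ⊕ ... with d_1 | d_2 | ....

Answer: M ≅ ℤ^1 ⊕ ℤ/2 ⊕ ℤ/6 ⊕ ℤ/18

Derivation:
rank_ℚ(R)=3; free=4−3=1
SNF(R) diag = [2, 6, 18] → torsion [2, 6, 18]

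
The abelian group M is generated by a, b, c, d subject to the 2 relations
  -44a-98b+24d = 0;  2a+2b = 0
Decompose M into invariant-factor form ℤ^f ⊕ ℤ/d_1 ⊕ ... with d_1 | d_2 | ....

Answer: M ≅ ℤ^2 ⊕ ℤ/2 ⊕ ℤ/6

Derivation:
rank_ℚ(R)=2; free=4−2=2
SNF(R) diag = [2, 6] → torsion [2, 6]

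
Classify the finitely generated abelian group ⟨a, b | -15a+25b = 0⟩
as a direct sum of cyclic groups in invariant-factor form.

Answer: M ≅ ℤ^1 ⊕ ℤ/5

Derivation:
rank_ℚ(R)=1; free=2−1=1
SNF(R) diag = [5] → torsion [5]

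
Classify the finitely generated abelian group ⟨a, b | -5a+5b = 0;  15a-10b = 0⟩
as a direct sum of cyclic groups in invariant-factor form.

rank_ℚ(R)=2; free=2−2=0
SNF(R) diag = [5, 5] → torsion [5, 5]

Answer: M ≅ ℤ/5 ⊕ ℤ/5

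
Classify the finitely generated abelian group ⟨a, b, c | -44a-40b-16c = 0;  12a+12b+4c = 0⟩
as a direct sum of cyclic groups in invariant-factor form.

Answer: M ≅ ℤ^1 ⊕ ℤ/4 ⊕ ℤ/4

Derivation:
rank_ℚ(R)=2; free=3−2=1
SNF(R) diag = [4, 4] → torsion [4, 4]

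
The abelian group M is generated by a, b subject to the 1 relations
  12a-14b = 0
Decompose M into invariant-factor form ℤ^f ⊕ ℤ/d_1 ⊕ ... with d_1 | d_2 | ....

Answer: M ≅ ℤ^1 ⊕ ℤ/2

Derivation:
rank_ℚ(R)=1; free=2−1=1
SNF(R) diag = [2] → torsion [2]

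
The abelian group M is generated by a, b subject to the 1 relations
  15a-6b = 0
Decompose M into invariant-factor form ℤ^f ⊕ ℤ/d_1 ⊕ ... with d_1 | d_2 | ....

rank_ℚ(R)=1; free=2−1=1
SNF(R) diag = [3] → torsion [3]

Answer: M ≅ ℤ^1 ⊕ ℤ/3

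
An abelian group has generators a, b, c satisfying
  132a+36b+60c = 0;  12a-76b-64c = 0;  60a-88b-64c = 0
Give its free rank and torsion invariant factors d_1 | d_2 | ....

rank_ℚ(R)=3; free=3−3=0
SNF(R) diag = [4, 12, 36] → torsion [4, 12, 36]

Answer: M ≅ ℤ/4 ⊕ ℤ/12 ⊕ ℤ/36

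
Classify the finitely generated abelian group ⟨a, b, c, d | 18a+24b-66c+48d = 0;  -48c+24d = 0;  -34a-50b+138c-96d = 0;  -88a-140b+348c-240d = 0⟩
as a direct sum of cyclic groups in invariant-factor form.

Answer: M ≅ ℤ/2 ⊕ ℤ/6 ⊕ ℤ/12 ⊕ ℤ/24

Derivation:
rank_ℚ(R)=4; free=4−4=0
SNF(R) diag = [2, 6, 12, 24] → torsion [2, 6, 12, 24]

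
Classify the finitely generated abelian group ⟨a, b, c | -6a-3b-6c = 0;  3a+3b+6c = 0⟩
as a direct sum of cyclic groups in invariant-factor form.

Answer: M ≅ ℤ^1 ⊕ ℤ/3 ⊕ ℤ/3

Derivation:
rank_ℚ(R)=2; free=3−2=1
SNF(R) diag = [3, 3] → torsion [3, 3]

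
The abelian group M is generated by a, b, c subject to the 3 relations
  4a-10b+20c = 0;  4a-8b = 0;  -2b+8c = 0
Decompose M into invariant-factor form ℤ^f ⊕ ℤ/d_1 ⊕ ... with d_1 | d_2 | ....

rank_ℚ(R)=3; free=3−3=0
SNF(R) diag = [2, 4, 12] → torsion [2, 4, 12]

Answer: M ≅ ℤ/2 ⊕ ℤ/4 ⊕ ℤ/12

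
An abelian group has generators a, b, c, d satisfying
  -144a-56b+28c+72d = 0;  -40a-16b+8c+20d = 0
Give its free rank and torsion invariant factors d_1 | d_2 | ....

Answer: M ≅ ℤ^2 ⊕ ℤ/4 ⊕ ℤ/4

Derivation:
rank_ℚ(R)=2; free=4−2=2
SNF(R) diag = [4, 4] → torsion [4, 4]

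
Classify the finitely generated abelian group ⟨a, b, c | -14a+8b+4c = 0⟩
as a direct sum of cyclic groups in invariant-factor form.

Answer: M ≅ ℤ^2 ⊕ ℤ/2

Derivation:
rank_ℚ(R)=1; free=3−1=2
SNF(R) diag = [2] → torsion [2]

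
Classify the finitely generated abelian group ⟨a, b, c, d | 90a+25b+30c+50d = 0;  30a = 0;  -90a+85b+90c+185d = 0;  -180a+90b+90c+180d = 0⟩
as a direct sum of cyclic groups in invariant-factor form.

rank_ℚ(R)=4; free=4−4=0
SNF(R) diag = [5, 15, 30, 90] → torsion [5, 15, 30, 90]

Answer: M ≅ ℤ/5 ⊕ ℤ/15 ⊕ ℤ/30 ⊕ ℤ/90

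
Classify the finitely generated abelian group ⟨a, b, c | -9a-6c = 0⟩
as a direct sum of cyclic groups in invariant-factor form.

Answer: M ≅ ℤ^2 ⊕ ℤ/3

Derivation:
rank_ℚ(R)=1; free=3−1=2
SNF(R) diag = [3] → torsion [3]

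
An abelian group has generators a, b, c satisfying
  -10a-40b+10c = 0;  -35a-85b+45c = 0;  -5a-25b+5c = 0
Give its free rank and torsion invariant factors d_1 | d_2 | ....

rank_ℚ(R)=3; free=3−3=0
SNF(R) diag = [5, 10, 10] → torsion [5, 10, 10]

Answer: M ≅ ℤ/5 ⊕ ℤ/10 ⊕ ℤ/10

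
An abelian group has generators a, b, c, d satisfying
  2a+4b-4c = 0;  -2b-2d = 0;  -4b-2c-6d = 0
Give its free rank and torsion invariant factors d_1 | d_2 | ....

rank_ℚ(R)=3; free=4−3=1
SNF(R) diag = [2, 2, 2] → torsion [2, 2, 2]

Answer: M ≅ ℤ^1 ⊕ ℤ/2 ⊕ ℤ/2 ⊕ ℤ/2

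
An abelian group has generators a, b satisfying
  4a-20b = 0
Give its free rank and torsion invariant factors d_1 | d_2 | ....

rank_ℚ(R)=1; free=2−1=1
SNF(R) diag = [4] → torsion [4]

Answer: M ≅ ℤ^1 ⊕ ℤ/4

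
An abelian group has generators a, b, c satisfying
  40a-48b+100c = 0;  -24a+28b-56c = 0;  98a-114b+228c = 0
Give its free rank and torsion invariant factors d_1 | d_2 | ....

Answer: M ≅ ℤ/2 ⊕ ℤ/4 ⊕ ℤ/4

Derivation:
rank_ℚ(R)=3; free=3−3=0
SNF(R) diag = [2, 4, 4] → torsion [2, 4, 4]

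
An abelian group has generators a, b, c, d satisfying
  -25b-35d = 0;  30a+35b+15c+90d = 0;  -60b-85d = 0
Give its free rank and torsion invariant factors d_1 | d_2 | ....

Answer: M ≅ ℤ^1 ⊕ ℤ/5 ⊕ ℤ/5 ⊕ ℤ/15

Derivation:
rank_ℚ(R)=3; free=4−3=1
SNF(R) diag = [5, 5, 15] → torsion [5, 5, 15]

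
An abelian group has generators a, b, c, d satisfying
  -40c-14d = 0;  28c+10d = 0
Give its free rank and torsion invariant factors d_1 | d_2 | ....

rank_ℚ(R)=2; free=4−2=2
SNF(R) diag = [2, 4] → torsion [2, 4]

Answer: M ≅ ℤ^2 ⊕ ℤ/2 ⊕ ℤ/4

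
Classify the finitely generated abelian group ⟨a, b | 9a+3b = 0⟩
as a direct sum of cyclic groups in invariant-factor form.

rank_ℚ(R)=1; free=2−1=1
SNF(R) diag = [3] → torsion [3]

Answer: M ≅ ℤ^1 ⊕ ℤ/3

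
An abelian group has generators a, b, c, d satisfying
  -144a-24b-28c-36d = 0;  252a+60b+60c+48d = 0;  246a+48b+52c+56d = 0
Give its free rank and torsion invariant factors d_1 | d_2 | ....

rank_ℚ(R)=3; free=4−3=1
SNF(R) diag = [2, 4, 12] → torsion [2, 4, 12]

Answer: M ≅ ℤ^1 ⊕ ℤ/2 ⊕ ℤ/4 ⊕ ℤ/12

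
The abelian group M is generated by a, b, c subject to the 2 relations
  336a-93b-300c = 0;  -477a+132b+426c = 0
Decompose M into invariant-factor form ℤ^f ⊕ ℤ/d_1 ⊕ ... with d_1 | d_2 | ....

Answer: M ≅ ℤ^1 ⊕ ℤ/3 ⊕ ℤ/3

Derivation:
rank_ℚ(R)=2; free=3−2=1
SNF(R) diag = [3, 3] → torsion [3, 3]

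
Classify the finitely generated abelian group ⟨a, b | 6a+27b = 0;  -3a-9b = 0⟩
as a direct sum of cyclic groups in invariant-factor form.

rank_ℚ(R)=2; free=2−2=0
SNF(R) diag = [3, 9] → torsion [3, 9]

Answer: M ≅ ℤ/3 ⊕ ℤ/9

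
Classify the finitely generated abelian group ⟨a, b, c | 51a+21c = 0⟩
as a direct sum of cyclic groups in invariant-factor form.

Answer: M ≅ ℤ^2 ⊕ ℤ/3

Derivation:
rank_ℚ(R)=1; free=3−1=2
SNF(R) diag = [3] → torsion [3]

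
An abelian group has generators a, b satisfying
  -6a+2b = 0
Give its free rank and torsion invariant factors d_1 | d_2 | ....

rank_ℚ(R)=1; free=2−1=1
SNF(R) diag = [2] → torsion [2]

Answer: M ≅ ℤ^1 ⊕ ℤ/2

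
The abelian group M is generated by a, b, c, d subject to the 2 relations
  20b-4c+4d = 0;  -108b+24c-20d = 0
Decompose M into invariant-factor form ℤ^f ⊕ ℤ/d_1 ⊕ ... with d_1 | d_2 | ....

rank_ℚ(R)=2; free=4−2=2
SNF(R) diag = [4, 4] → torsion [4, 4]

Answer: M ≅ ℤ^2 ⊕ ℤ/4 ⊕ ℤ/4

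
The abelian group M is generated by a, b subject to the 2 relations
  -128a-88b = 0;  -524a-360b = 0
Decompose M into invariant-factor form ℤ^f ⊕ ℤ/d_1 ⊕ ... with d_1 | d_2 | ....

rank_ℚ(R)=2; free=2−2=0
SNF(R) diag = [4, 8] → torsion [4, 8]

Answer: M ≅ ℤ/4 ⊕ ℤ/8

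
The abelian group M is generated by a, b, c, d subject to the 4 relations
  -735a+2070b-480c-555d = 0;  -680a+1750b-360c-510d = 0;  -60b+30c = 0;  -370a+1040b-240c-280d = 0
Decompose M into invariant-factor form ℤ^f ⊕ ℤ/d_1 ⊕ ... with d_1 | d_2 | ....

Answer: M ≅ ℤ/5 ⊕ ℤ/10 ⊕ ℤ/30 ⊕ ℤ/90

Derivation:
rank_ℚ(R)=4; free=4−4=0
SNF(R) diag = [5, 10, 30, 90] → torsion [5, 10, 30, 90]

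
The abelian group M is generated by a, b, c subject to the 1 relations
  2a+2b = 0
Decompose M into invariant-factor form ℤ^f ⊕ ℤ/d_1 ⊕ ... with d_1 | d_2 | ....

rank_ℚ(R)=1; free=3−1=2
SNF(R) diag = [2] → torsion [2]

Answer: M ≅ ℤ^2 ⊕ ℤ/2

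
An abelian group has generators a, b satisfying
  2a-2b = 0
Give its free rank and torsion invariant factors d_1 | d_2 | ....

rank_ℚ(R)=1; free=2−1=1
SNF(R) diag = [2] → torsion [2]

Answer: M ≅ ℤ^1 ⊕ ℤ/2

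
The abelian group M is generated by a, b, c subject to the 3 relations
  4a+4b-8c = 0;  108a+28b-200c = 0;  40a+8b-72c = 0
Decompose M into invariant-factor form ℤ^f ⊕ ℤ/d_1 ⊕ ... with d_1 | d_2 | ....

rank_ℚ(R)=3; free=3−3=0
SNF(R) diag = [4, 8, 16] → torsion [4, 8, 16]

Answer: M ≅ ℤ/4 ⊕ ℤ/8 ⊕ ℤ/16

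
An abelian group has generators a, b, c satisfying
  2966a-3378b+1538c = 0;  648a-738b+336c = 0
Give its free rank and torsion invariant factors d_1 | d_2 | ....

rank_ℚ(R)=2; free=3−2=1
SNF(R) diag = [2, 6] → torsion [2, 6]

Answer: M ≅ ℤ^1 ⊕ ℤ/2 ⊕ ℤ/6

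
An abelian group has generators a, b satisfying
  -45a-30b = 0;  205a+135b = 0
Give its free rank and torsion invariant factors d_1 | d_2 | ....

Answer: M ≅ ℤ/5 ⊕ ℤ/15

Derivation:
rank_ℚ(R)=2; free=2−2=0
SNF(R) diag = [5, 15] → torsion [5, 15]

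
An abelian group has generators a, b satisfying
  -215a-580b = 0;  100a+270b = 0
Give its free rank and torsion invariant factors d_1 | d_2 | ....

rank_ℚ(R)=2; free=2−2=0
SNF(R) diag = [5, 10] → torsion [5, 10]

Answer: M ≅ ℤ/5 ⊕ ℤ/10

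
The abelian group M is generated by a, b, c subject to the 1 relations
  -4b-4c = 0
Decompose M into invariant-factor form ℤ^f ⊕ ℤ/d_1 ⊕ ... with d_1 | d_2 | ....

rank_ℚ(R)=1; free=3−1=2
SNF(R) diag = [4] → torsion [4]

Answer: M ≅ ℤ^2 ⊕ ℤ/4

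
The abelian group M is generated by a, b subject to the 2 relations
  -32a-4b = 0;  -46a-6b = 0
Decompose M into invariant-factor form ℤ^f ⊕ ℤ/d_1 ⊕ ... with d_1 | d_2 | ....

rank_ℚ(R)=2; free=2−2=0
SNF(R) diag = [2, 4] → torsion [2, 4]

Answer: M ≅ ℤ/2 ⊕ ℤ/4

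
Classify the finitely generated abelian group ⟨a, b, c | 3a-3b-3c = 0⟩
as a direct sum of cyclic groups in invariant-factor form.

Answer: M ≅ ℤ^2 ⊕ ℤ/3

Derivation:
rank_ℚ(R)=1; free=3−1=2
SNF(R) diag = [3] → torsion [3]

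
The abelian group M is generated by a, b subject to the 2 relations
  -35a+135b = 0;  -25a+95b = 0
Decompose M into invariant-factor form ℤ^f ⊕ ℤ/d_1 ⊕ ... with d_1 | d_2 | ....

rank_ℚ(R)=2; free=2−2=0
SNF(R) diag = [5, 10] → torsion [5, 10]

Answer: M ≅ ℤ/5 ⊕ ℤ/10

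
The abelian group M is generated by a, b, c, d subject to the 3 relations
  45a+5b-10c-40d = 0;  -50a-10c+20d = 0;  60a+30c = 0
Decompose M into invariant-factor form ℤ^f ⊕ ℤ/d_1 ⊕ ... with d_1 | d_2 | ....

rank_ℚ(R)=3; free=4−3=1
SNF(R) diag = [5, 10, 30] → torsion [5, 10, 30]

Answer: M ≅ ℤ^1 ⊕ ℤ/5 ⊕ ℤ/10 ⊕ ℤ/30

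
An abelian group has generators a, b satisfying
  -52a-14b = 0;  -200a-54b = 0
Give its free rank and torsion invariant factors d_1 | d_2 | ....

rank_ℚ(R)=2; free=2−2=0
SNF(R) diag = [2, 4] → torsion [2, 4]

Answer: M ≅ ℤ/2 ⊕ ℤ/4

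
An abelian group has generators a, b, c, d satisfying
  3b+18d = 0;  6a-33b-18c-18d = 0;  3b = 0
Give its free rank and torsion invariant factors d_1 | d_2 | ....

rank_ℚ(R)=3; free=4−3=1
SNF(R) diag = [3, 6, 18] → torsion [3, 6, 18]

Answer: M ≅ ℤ^1 ⊕ ℤ/3 ⊕ ℤ/6 ⊕ ℤ/18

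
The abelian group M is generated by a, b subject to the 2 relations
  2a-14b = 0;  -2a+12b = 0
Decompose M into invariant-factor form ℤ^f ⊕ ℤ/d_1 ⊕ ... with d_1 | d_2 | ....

Answer: M ≅ ℤ/2 ⊕ ℤ/2

Derivation:
rank_ℚ(R)=2; free=2−2=0
SNF(R) diag = [2, 2] → torsion [2, 2]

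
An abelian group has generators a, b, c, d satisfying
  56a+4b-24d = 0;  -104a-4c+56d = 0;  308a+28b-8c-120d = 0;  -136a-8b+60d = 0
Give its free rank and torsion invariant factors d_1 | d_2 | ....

Answer: M ≅ ℤ/4 ⊕ ℤ/4 ⊕ ℤ/4 ⊕ ℤ/12

Derivation:
rank_ℚ(R)=4; free=4−4=0
SNF(R) diag = [4, 4, 4, 12] → torsion [4, 4, 4, 12]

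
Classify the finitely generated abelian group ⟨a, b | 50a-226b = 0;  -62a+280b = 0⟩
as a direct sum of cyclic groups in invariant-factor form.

rank_ℚ(R)=2; free=2−2=0
SNF(R) diag = [2, 6] → torsion [2, 6]

Answer: M ≅ ℤ/2 ⊕ ℤ/6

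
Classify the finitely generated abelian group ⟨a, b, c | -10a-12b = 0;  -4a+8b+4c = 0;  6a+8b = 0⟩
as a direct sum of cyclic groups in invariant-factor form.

Answer: M ≅ ℤ/2 ⊕ ℤ/4 ⊕ ℤ/4

Derivation:
rank_ℚ(R)=3; free=3−3=0
SNF(R) diag = [2, 4, 4] → torsion [2, 4, 4]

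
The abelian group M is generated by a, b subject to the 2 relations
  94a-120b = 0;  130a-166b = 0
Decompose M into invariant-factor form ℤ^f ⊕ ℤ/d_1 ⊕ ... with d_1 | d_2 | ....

rank_ℚ(R)=2; free=2−2=0
SNF(R) diag = [2, 2] → torsion [2, 2]

Answer: M ≅ ℤ/2 ⊕ ℤ/2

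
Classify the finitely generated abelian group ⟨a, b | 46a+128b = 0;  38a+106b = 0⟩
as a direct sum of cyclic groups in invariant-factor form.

rank_ℚ(R)=2; free=2−2=0
SNF(R) diag = [2, 6] → torsion [2, 6]

Answer: M ≅ ℤ/2 ⊕ ℤ/6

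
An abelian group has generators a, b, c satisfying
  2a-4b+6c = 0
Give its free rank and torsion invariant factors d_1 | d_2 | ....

rank_ℚ(R)=1; free=3−1=2
SNF(R) diag = [2] → torsion [2]

Answer: M ≅ ℤ^2 ⊕ ℤ/2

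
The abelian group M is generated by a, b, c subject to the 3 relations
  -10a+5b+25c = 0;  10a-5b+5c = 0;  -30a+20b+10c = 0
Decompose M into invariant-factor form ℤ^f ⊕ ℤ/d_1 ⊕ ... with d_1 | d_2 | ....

rank_ℚ(R)=3; free=3−3=0
SNF(R) diag = [5, 10, 30] → torsion [5, 10, 30]

Answer: M ≅ ℤ/5 ⊕ ℤ/10 ⊕ ℤ/30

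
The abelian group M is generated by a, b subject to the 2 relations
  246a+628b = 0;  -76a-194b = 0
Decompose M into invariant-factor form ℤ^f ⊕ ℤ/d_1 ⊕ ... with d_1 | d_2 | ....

rank_ℚ(R)=2; free=2−2=0
SNF(R) diag = [2, 2] → torsion [2, 2]

Answer: M ≅ ℤ/2 ⊕ ℤ/2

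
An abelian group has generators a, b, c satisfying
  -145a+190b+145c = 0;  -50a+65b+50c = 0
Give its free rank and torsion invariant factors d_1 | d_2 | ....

Answer: M ≅ ℤ^1 ⊕ ℤ/5 ⊕ ℤ/15

Derivation:
rank_ℚ(R)=2; free=3−2=1
SNF(R) diag = [5, 15] → torsion [5, 15]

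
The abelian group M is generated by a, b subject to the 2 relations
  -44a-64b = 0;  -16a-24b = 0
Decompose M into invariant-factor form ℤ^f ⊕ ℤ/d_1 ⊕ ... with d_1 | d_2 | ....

Answer: M ≅ ℤ/4 ⊕ ℤ/8

Derivation:
rank_ℚ(R)=2; free=2−2=0
SNF(R) diag = [4, 8] → torsion [4, 8]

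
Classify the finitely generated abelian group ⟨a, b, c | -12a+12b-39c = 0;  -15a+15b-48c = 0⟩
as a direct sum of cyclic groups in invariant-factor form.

Answer: M ≅ ℤ^1 ⊕ ℤ/3 ⊕ ℤ/3

Derivation:
rank_ℚ(R)=2; free=3−2=1
SNF(R) diag = [3, 3] → torsion [3, 3]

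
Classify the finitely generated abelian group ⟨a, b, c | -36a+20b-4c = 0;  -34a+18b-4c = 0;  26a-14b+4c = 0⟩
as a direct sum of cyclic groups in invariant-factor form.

Answer: M ≅ ℤ/2 ⊕ ℤ/4 ⊕ ℤ/4

Derivation:
rank_ℚ(R)=3; free=3−3=0
SNF(R) diag = [2, 4, 4] → torsion [2, 4, 4]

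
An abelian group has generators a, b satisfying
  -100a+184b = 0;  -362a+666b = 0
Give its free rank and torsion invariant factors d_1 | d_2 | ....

rank_ℚ(R)=2; free=2−2=0
SNF(R) diag = [2, 4] → torsion [2, 4]

Answer: M ≅ ℤ/2 ⊕ ℤ/4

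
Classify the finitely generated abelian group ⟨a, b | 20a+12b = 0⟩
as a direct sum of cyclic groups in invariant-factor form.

Answer: M ≅ ℤ^1 ⊕ ℤ/4

Derivation:
rank_ℚ(R)=1; free=2−1=1
SNF(R) diag = [4] → torsion [4]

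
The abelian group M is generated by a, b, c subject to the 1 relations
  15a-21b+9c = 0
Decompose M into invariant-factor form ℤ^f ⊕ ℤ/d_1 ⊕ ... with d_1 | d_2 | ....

Answer: M ≅ ℤ^2 ⊕ ℤ/3

Derivation:
rank_ℚ(R)=1; free=3−1=2
SNF(R) diag = [3] → torsion [3]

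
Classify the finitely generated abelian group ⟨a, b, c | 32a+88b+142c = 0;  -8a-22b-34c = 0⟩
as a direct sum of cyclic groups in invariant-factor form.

rank_ℚ(R)=2; free=3−2=1
SNF(R) diag = [2, 6] → torsion [2, 6]

Answer: M ≅ ℤ^1 ⊕ ℤ/2 ⊕ ℤ/6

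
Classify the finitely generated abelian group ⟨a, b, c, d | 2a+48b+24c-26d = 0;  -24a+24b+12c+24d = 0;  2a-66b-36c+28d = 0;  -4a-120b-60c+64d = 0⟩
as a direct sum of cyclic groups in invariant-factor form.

Answer: M ≅ ℤ/2 ⊕ ℤ/6 ⊕ ℤ/12 ⊕ ℤ/12

Derivation:
rank_ℚ(R)=4; free=4−4=0
SNF(R) diag = [2, 6, 12, 12] → torsion [2, 6, 12, 12]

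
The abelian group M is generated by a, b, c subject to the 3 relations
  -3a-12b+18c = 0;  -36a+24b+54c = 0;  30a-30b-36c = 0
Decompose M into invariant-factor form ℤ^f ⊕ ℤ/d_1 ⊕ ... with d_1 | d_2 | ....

rank_ℚ(R)=3; free=3−3=0
SNF(R) diag = [3, 6, 18] → torsion [3, 6, 18]

Answer: M ≅ ℤ/3 ⊕ ℤ/6 ⊕ ℤ/18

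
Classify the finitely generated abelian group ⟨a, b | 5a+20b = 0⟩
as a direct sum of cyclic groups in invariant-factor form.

rank_ℚ(R)=1; free=2−1=1
SNF(R) diag = [5] → torsion [5]

Answer: M ≅ ℤ^1 ⊕ ℤ/5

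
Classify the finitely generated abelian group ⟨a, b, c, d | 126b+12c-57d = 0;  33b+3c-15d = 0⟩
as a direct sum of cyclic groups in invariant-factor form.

rank_ℚ(R)=2; free=4−2=2
SNF(R) diag = [3, 3] → torsion [3, 3]

Answer: M ≅ ℤ^2 ⊕ ℤ/3 ⊕ ℤ/3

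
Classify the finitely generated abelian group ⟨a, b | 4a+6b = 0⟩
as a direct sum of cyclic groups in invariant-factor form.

rank_ℚ(R)=1; free=2−1=1
SNF(R) diag = [2] → torsion [2]

Answer: M ≅ ℤ^1 ⊕ ℤ/2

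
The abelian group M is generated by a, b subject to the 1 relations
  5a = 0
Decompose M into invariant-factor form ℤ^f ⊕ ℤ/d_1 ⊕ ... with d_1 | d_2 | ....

rank_ℚ(R)=1; free=2−1=1
SNF(R) diag = [5] → torsion [5]

Answer: M ≅ ℤ^1 ⊕ ℤ/5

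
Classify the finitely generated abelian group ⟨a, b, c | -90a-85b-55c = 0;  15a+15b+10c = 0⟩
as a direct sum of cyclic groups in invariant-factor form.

rank_ℚ(R)=2; free=3−2=1
SNF(R) diag = [5, 5] → torsion [5, 5]

Answer: M ≅ ℤ^1 ⊕ ℤ/5 ⊕ ℤ/5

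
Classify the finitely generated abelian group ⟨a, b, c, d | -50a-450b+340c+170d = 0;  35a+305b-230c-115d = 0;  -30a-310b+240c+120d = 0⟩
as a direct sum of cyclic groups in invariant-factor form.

rank_ℚ(R)=3; free=4−3=1
SNF(R) diag = [5, 10, 20] → torsion [5, 10, 20]

Answer: M ≅ ℤ^1 ⊕ ℤ/5 ⊕ ℤ/10 ⊕ ℤ/20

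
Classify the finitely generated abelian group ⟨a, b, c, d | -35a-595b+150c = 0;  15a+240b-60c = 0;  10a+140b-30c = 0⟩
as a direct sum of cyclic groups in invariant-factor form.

Answer: M ≅ ℤ^1 ⊕ ℤ/5 ⊕ ℤ/15 ⊕ ℤ/30

Derivation:
rank_ℚ(R)=3; free=4−3=1
SNF(R) diag = [5, 15, 30] → torsion [5, 15, 30]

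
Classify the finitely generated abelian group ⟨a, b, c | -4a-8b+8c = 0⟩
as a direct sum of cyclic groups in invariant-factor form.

rank_ℚ(R)=1; free=3−1=2
SNF(R) diag = [4] → torsion [4]

Answer: M ≅ ℤ^2 ⊕ ℤ/4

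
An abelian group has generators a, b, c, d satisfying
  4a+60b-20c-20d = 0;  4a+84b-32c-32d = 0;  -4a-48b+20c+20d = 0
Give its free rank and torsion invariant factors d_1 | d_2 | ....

Answer: M ≅ ℤ^1 ⊕ ℤ/4 ⊕ ℤ/12 ⊕ ℤ/12

Derivation:
rank_ℚ(R)=3; free=4−3=1
SNF(R) diag = [4, 12, 12] → torsion [4, 12, 12]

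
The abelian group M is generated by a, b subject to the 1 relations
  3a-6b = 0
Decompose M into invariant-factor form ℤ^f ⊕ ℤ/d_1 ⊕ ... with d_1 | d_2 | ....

rank_ℚ(R)=1; free=2−1=1
SNF(R) diag = [3] → torsion [3]

Answer: M ≅ ℤ^1 ⊕ ℤ/3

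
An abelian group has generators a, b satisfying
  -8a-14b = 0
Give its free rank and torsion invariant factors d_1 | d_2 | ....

rank_ℚ(R)=1; free=2−1=1
SNF(R) diag = [2] → torsion [2]

Answer: M ≅ ℤ^1 ⊕ ℤ/2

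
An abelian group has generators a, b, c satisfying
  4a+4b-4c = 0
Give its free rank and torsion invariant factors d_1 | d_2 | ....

Answer: M ≅ ℤ^2 ⊕ ℤ/4

Derivation:
rank_ℚ(R)=1; free=3−1=2
SNF(R) diag = [4] → torsion [4]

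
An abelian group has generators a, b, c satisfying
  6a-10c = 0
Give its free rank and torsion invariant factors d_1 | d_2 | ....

Answer: M ≅ ℤ^2 ⊕ ℤ/2

Derivation:
rank_ℚ(R)=1; free=3−1=2
SNF(R) diag = [2] → torsion [2]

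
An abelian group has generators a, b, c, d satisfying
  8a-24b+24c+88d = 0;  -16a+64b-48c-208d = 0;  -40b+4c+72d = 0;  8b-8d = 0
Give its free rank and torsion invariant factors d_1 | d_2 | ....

Answer: M ≅ ℤ/4 ⊕ ℤ/8 ⊕ ℤ/8 ⊕ ℤ/16

Derivation:
rank_ℚ(R)=4; free=4−4=0
SNF(R) diag = [4, 8, 8, 16] → torsion [4, 8, 8, 16]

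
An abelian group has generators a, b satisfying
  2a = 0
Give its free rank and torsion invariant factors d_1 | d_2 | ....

Answer: M ≅ ℤ^1 ⊕ ℤ/2

Derivation:
rank_ℚ(R)=1; free=2−1=1
SNF(R) diag = [2] → torsion [2]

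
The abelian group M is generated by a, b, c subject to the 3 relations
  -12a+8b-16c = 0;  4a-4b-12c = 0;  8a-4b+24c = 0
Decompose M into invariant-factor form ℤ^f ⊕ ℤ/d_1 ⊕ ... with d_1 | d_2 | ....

rank_ℚ(R)=3; free=3−3=0
SNF(R) diag = [4, 4, 4] → torsion [4, 4, 4]

Answer: M ≅ ℤ/4 ⊕ ℤ/4 ⊕ ℤ/4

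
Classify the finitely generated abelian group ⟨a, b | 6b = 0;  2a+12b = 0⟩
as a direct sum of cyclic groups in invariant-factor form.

rank_ℚ(R)=2; free=2−2=0
SNF(R) diag = [2, 6] → torsion [2, 6]

Answer: M ≅ ℤ/2 ⊕ ℤ/6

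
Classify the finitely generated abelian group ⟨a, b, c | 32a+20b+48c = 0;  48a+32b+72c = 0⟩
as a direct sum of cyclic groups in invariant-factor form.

rank_ℚ(R)=2; free=3−2=1
SNF(R) diag = [4, 8] → torsion [4, 8]

Answer: M ≅ ℤ^1 ⊕ ℤ/4 ⊕ ℤ/8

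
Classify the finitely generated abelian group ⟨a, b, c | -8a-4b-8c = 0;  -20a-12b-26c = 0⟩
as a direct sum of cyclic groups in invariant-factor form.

Answer: M ≅ ℤ^1 ⊕ ℤ/2 ⊕ ℤ/4

Derivation:
rank_ℚ(R)=2; free=3−2=1
SNF(R) diag = [2, 4] → torsion [2, 4]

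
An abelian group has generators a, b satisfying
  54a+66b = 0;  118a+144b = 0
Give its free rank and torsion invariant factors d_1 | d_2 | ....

Answer: M ≅ ℤ/2 ⊕ ℤ/6

Derivation:
rank_ℚ(R)=2; free=2−2=0
SNF(R) diag = [2, 6] → torsion [2, 6]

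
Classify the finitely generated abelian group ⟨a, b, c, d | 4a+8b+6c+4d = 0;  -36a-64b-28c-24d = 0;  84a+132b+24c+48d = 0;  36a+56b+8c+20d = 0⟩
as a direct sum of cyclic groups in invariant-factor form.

Answer: M ≅ ℤ/2 ⊕ ℤ/4 ⊕ ℤ/4 ⊕ ℤ/12

Derivation:
rank_ℚ(R)=4; free=4−4=0
SNF(R) diag = [2, 4, 4, 12] → torsion [2, 4, 4, 12]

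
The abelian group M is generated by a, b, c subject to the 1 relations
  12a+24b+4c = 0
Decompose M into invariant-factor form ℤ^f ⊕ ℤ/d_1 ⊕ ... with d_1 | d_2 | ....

rank_ℚ(R)=1; free=3−1=2
SNF(R) diag = [4] → torsion [4]

Answer: M ≅ ℤ^2 ⊕ ℤ/4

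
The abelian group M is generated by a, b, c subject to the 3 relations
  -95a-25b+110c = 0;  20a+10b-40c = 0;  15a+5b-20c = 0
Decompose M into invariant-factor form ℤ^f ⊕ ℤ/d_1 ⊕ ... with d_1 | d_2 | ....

rank_ℚ(R)=3; free=3−3=0
SNF(R) diag = [5, 10, 10] → torsion [5, 10, 10]

Answer: M ≅ ℤ/5 ⊕ ℤ/10 ⊕ ℤ/10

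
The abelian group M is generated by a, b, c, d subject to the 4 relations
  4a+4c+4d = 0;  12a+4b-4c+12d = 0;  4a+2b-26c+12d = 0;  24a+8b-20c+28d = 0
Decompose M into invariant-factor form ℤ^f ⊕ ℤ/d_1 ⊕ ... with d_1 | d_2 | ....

rank_ℚ(R)=4; free=4−4=0
SNF(R) diag = [2, 4, 4, 4] → torsion [2, 4, 4, 4]

Answer: M ≅ ℤ/2 ⊕ ℤ/4 ⊕ ℤ/4 ⊕ ℤ/4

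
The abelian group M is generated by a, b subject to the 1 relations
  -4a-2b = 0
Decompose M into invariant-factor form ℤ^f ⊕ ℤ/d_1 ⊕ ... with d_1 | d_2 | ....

rank_ℚ(R)=1; free=2−1=1
SNF(R) diag = [2] → torsion [2]

Answer: M ≅ ℤ^1 ⊕ ℤ/2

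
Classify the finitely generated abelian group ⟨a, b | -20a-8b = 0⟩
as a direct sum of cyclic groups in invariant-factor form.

Answer: M ≅ ℤ^1 ⊕ ℤ/4

Derivation:
rank_ℚ(R)=1; free=2−1=1
SNF(R) diag = [4] → torsion [4]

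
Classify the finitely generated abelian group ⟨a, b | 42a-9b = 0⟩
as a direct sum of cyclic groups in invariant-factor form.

Answer: M ≅ ℤ^1 ⊕ ℤ/3

Derivation:
rank_ℚ(R)=1; free=2−1=1
SNF(R) diag = [3] → torsion [3]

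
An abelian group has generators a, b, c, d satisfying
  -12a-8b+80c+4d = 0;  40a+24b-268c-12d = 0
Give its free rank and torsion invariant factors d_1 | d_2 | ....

Answer: M ≅ ℤ^2 ⊕ ℤ/4 ⊕ ℤ/4

Derivation:
rank_ℚ(R)=2; free=4−2=2
SNF(R) diag = [4, 4] → torsion [4, 4]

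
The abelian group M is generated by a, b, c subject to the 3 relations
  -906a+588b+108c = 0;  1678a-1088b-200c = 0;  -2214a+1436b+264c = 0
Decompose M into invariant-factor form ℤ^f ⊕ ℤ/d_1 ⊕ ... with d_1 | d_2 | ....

rank_ℚ(R)=3; free=3−3=0
SNF(R) diag = [2, 4, 12] → torsion [2, 4, 12]

Answer: M ≅ ℤ/2 ⊕ ℤ/4 ⊕ ℤ/12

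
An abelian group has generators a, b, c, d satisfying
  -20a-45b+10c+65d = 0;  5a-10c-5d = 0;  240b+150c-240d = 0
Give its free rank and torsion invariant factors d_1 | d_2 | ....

rank_ℚ(R)=3; free=4−3=1
SNF(R) diag = [5, 15, 30] → torsion [5, 15, 30]

Answer: M ≅ ℤ^1 ⊕ ℤ/5 ⊕ ℤ/15 ⊕ ℤ/30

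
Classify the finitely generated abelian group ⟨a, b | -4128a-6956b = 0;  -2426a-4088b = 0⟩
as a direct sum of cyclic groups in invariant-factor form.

Answer: M ≅ ℤ/2 ⊕ ℤ/4

Derivation:
rank_ℚ(R)=2; free=2−2=0
SNF(R) diag = [2, 4] → torsion [2, 4]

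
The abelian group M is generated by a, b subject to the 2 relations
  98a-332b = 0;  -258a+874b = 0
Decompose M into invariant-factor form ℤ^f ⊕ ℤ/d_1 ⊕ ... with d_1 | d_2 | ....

rank_ℚ(R)=2; free=2−2=0
SNF(R) diag = [2, 2] → torsion [2, 2]

Answer: M ≅ ℤ/2 ⊕ ℤ/2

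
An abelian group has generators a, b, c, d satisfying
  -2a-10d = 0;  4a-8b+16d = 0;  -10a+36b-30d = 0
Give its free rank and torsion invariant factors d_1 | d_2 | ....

rank_ℚ(R)=3; free=4−3=1
SNF(R) diag = [2, 4, 4] → torsion [2, 4, 4]

Answer: M ≅ ℤ^1 ⊕ ℤ/2 ⊕ ℤ/4 ⊕ ℤ/4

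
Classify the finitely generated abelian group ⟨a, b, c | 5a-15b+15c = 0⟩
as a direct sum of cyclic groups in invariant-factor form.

Answer: M ≅ ℤ^2 ⊕ ℤ/5

Derivation:
rank_ℚ(R)=1; free=3−1=2
SNF(R) diag = [5] → torsion [5]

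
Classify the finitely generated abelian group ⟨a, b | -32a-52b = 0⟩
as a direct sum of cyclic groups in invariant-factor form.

Answer: M ≅ ℤ^1 ⊕ ℤ/4

Derivation:
rank_ℚ(R)=1; free=2−1=1
SNF(R) diag = [4] → torsion [4]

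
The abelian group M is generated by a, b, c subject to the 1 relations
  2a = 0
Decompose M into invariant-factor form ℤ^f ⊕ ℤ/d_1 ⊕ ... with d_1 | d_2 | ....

rank_ℚ(R)=1; free=3−1=2
SNF(R) diag = [2] → torsion [2]

Answer: M ≅ ℤ^2 ⊕ ℤ/2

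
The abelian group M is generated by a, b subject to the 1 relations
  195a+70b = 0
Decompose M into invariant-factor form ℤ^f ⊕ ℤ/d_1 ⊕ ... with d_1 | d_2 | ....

Answer: M ≅ ℤ^1 ⊕ ℤ/5

Derivation:
rank_ℚ(R)=1; free=2−1=1
SNF(R) diag = [5] → torsion [5]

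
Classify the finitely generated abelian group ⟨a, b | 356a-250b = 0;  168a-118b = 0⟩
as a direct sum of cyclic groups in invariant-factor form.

rank_ℚ(R)=2; free=2−2=0
SNF(R) diag = [2, 4] → torsion [2, 4]

Answer: M ≅ ℤ/2 ⊕ ℤ/4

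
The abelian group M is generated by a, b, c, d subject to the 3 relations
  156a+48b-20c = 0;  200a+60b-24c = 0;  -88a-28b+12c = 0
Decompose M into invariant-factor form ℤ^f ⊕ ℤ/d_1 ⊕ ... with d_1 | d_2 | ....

Answer: M ≅ ℤ^1 ⊕ ℤ/4 ⊕ ℤ/4 ⊕ ℤ/4

Derivation:
rank_ℚ(R)=3; free=4−3=1
SNF(R) diag = [4, 4, 4] → torsion [4, 4, 4]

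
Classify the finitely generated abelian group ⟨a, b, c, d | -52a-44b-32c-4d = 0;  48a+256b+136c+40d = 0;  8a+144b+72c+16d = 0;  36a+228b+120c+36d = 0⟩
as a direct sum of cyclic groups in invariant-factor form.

rank_ℚ(R)=4; free=4−4=0
SNF(R) diag = [4, 8, 24, 24] → torsion [4, 8, 24, 24]

Answer: M ≅ ℤ/4 ⊕ ℤ/8 ⊕ ℤ/24 ⊕ ℤ/24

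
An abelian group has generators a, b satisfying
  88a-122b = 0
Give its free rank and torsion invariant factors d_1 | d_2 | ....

rank_ℚ(R)=1; free=2−1=1
SNF(R) diag = [2] → torsion [2]

Answer: M ≅ ℤ^1 ⊕ ℤ/2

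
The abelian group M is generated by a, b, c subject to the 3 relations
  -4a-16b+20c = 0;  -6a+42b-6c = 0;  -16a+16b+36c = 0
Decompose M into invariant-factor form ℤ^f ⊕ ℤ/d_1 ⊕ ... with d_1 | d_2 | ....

Answer: M ≅ ℤ/2 ⊕ ℤ/4 ⊕ ℤ/12

Derivation:
rank_ℚ(R)=3; free=3−3=0
SNF(R) diag = [2, 4, 12] → torsion [2, 4, 12]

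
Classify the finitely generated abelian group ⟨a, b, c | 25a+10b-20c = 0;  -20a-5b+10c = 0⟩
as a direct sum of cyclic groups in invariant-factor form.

rank_ℚ(R)=2; free=3−2=1
SNF(R) diag = [5, 15] → torsion [5, 15]

Answer: M ≅ ℤ^1 ⊕ ℤ/5 ⊕ ℤ/15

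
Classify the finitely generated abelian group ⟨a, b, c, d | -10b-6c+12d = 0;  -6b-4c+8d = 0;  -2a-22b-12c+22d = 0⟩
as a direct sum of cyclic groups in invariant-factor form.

Answer: M ≅ ℤ^1 ⊕ ℤ/2 ⊕ ℤ/2 ⊕ ℤ/2

Derivation:
rank_ℚ(R)=3; free=4−3=1
SNF(R) diag = [2, 2, 2] → torsion [2, 2, 2]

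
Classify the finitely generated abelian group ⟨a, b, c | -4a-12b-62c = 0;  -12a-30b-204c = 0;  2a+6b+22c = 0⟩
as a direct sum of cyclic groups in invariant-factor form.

Answer: M ≅ ℤ/2 ⊕ ℤ/6 ⊕ ℤ/18

Derivation:
rank_ℚ(R)=3; free=3−3=0
SNF(R) diag = [2, 6, 18] → torsion [2, 6, 18]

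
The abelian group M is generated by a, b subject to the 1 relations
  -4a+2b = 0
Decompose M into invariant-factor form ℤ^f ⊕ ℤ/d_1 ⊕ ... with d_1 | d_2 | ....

rank_ℚ(R)=1; free=2−1=1
SNF(R) diag = [2] → torsion [2]

Answer: M ≅ ℤ^1 ⊕ ℤ/2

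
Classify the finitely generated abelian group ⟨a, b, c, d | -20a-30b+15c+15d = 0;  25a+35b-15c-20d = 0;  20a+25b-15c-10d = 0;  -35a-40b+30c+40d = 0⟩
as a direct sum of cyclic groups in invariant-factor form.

Answer: M ≅ ℤ/5 ⊕ ℤ/5 ⊕ ℤ/15 ⊕ ℤ/30

Derivation:
rank_ℚ(R)=4; free=4−4=0
SNF(R) diag = [5, 5, 15, 30] → torsion [5, 5, 15, 30]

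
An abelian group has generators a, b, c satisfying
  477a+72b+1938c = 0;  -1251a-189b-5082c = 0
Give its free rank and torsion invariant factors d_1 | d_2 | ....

rank_ℚ(R)=2; free=3−2=1
SNF(R) diag = [3, 9] → torsion [3, 9]

Answer: M ≅ ℤ^1 ⊕ ℤ/3 ⊕ ℤ/9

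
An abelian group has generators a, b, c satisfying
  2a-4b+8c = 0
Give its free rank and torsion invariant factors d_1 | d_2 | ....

Answer: M ≅ ℤ^2 ⊕ ℤ/2

Derivation:
rank_ℚ(R)=1; free=3−1=2
SNF(R) diag = [2] → torsion [2]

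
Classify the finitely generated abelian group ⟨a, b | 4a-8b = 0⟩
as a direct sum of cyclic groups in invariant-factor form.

Answer: M ≅ ℤ^1 ⊕ ℤ/4

Derivation:
rank_ℚ(R)=1; free=2−1=1
SNF(R) diag = [4] → torsion [4]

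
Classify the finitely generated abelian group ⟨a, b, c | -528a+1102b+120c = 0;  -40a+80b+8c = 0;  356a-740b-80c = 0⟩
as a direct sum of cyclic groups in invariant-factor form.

Answer: M ≅ ℤ/2 ⊕ ℤ/4 ⊕ ℤ/8

Derivation:
rank_ℚ(R)=3; free=3−3=0
SNF(R) diag = [2, 4, 8] → torsion [2, 4, 8]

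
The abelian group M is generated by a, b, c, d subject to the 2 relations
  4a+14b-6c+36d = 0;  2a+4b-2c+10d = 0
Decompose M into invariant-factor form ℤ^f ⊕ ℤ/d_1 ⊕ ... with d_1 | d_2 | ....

rank_ℚ(R)=2; free=4−2=2
SNF(R) diag = [2, 2] → torsion [2, 2]

Answer: M ≅ ℤ^2 ⊕ ℤ/2 ⊕ ℤ/2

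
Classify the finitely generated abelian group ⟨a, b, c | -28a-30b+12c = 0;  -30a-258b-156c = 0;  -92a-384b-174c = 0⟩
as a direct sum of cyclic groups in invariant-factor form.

Answer: M ≅ ℤ/2 ⊕ ℤ/6 ⊕ ℤ/18

Derivation:
rank_ℚ(R)=3; free=3−3=0
SNF(R) diag = [2, 6, 18] → torsion [2, 6, 18]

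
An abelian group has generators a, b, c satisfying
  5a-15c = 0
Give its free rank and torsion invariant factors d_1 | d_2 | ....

Answer: M ≅ ℤ^2 ⊕ ℤ/5

Derivation:
rank_ℚ(R)=1; free=3−1=2
SNF(R) diag = [5] → torsion [5]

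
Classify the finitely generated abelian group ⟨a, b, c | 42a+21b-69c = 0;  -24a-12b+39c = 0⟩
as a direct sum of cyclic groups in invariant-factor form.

rank_ℚ(R)=2; free=3−2=1
SNF(R) diag = [3, 3] → torsion [3, 3]

Answer: M ≅ ℤ^1 ⊕ ℤ/3 ⊕ ℤ/3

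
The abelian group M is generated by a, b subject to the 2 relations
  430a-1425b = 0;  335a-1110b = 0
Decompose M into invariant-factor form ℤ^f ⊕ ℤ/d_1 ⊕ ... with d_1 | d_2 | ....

Answer: M ≅ ℤ/5 ⊕ ℤ/15

Derivation:
rank_ℚ(R)=2; free=2−2=0
SNF(R) diag = [5, 15] → torsion [5, 15]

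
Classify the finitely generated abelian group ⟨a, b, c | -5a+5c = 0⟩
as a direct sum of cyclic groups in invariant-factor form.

Answer: M ≅ ℤ^2 ⊕ ℤ/5

Derivation:
rank_ℚ(R)=1; free=3−1=2
SNF(R) diag = [5] → torsion [5]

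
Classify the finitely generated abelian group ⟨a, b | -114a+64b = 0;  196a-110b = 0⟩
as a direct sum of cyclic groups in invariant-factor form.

Answer: M ≅ ℤ/2 ⊕ ℤ/2

Derivation:
rank_ℚ(R)=2; free=2−2=0
SNF(R) diag = [2, 2] → torsion [2, 2]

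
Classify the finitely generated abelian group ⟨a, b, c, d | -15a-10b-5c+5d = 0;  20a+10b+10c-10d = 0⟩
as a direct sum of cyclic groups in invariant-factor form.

Answer: M ≅ ℤ^2 ⊕ ℤ/5 ⊕ ℤ/10

Derivation:
rank_ℚ(R)=2; free=4−2=2
SNF(R) diag = [5, 10] → torsion [5, 10]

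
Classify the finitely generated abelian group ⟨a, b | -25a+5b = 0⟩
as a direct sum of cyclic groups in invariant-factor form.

Answer: M ≅ ℤ^1 ⊕ ℤ/5

Derivation:
rank_ℚ(R)=1; free=2−1=1
SNF(R) diag = [5] → torsion [5]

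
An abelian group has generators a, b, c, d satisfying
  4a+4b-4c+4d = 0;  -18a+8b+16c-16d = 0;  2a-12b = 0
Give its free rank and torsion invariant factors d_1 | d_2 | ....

Answer: M ≅ ℤ^1 ⊕ ℤ/2 ⊕ ℤ/4 ⊕ ℤ/12

Derivation:
rank_ℚ(R)=3; free=4−3=1
SNF(R) diag = [2, 4, 12] → torsion [2, 4, 12]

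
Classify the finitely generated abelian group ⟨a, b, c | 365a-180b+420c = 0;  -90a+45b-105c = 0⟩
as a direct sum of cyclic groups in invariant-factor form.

Answer: M ≅ ℤ^1 ⊕ ℤ/5 ⊕ ℤ/15

Derivation:
rank_ℚ(R)=2; free=3−2=1
SNF(R) diag = [5, 15] → torsion [5, 15]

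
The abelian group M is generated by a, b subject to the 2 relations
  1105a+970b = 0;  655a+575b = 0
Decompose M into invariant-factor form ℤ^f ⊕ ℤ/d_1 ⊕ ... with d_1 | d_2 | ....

rank_ℚ(R)=2; free=2−2=0
SNF(R) diag = [5, 5] → torsion [5, 5]

Answer: M ≅ ℤ/5 ⊕ ℤ/5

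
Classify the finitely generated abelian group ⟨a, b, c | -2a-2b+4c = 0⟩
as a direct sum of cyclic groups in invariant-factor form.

Answer: M ≅ ℤ^2 ⊕ ℤ/2

Derivation:
rank_ℚ(R)=1; free=3−1=2
SNF(R) diag = [2] → torsion [2]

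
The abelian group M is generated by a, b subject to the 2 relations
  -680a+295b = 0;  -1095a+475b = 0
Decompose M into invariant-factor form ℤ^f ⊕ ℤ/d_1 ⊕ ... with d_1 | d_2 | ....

rank_ℚ(R)=2; free=2−2=0
SNF(R) diag = [5, 5] → torsion [5, 5]

Answer: M ≅ ℤ/5 ⊕ ℤ/5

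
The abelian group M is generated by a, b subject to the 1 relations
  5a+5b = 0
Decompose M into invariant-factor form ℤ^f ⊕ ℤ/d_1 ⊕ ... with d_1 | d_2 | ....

rank_ℚ(R)=1; free=2−1=1
SNF(R) diag = [5] → torsion [5]

Answer: M ≅ ℤ^1 ⊕ ℤ/5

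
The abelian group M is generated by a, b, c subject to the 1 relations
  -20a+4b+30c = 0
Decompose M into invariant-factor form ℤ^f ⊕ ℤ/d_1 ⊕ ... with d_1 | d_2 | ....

Answer: M ≅ ℤ^2 ⊕ ℤ/2

Derivation:
rank_ℚ(R)=1; free=3−1=2
SNF(R) diag = [2] → torsion [2]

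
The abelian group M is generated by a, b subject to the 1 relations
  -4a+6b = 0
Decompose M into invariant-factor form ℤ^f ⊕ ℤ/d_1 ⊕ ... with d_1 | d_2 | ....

rank_ℚ(R)=1; free=2−1=1
SNF(R) diag = [2] → torsion [2]

Answer: M ≅ ℤ^1 ⊕ ℤ/2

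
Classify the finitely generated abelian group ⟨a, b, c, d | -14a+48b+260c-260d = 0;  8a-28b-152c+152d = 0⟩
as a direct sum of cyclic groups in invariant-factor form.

Answer: M ≅ ℤ^2 ⊕ ℤ/2 ⊕ ℤ/4

Derivation:
rank_ℚ(R)=2; free=4−2=2
SNF(R) diag = [2, 4] → torsion [2, 4]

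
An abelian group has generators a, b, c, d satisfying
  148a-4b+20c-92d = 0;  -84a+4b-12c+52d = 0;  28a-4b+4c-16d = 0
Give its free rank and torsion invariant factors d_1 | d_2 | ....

Answer: M ≅ ℤ^1 ⊕ ℤ/4 ⊕ ℤ/4 ⊕ ℤ/8

Derivation:
rank_ℚ(R)=3; free=4−3=1
SNF(R) diag = [4, 4, 8] → torsion [4, 4, 8]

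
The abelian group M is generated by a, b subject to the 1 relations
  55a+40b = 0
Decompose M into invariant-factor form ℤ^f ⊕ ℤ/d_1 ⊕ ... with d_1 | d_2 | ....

rank_ℚ(R)=1; free=2−1=1
SNF(R) diag = [5] → torsion [5]

Answer: M ≅ ℤ^1 ⊕ ℤ/5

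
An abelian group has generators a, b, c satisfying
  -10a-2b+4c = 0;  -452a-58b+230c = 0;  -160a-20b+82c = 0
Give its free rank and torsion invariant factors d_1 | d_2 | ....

Answer: M ≅ ℤ/2 ⊕ ℤ/6 ⊕ ℤ/6

Derivation:
rank_ℚ(R)=3; free=3−3=0
SNF(R) diag = [2, 6, 6] → torsion [2, 6, 6]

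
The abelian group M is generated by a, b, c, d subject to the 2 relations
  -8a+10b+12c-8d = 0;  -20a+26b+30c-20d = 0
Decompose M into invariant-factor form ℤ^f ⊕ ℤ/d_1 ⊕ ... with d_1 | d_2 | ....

Answer: M ≅ ℤ^2 ⊕ ℤ/2 ⊕ ℤ/2

Derivation:
rank_ℚ(R)=2; free=4−2=2
SNF(R) diag = [2, 2] → torsion [2, 2]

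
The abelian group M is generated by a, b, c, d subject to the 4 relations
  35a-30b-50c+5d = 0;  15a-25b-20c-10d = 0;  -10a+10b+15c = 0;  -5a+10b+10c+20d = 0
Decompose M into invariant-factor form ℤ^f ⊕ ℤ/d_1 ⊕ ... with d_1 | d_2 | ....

rank_ℚ(R)=4; free=4−4=0
SNF(R) diag = [5, 5, 15, 15] → torsion [5, 5, 15, 15]

Answer: M ≅ ℤ/5 ⊕ ℤ/5 ⊕ ℤ/15 ⊕ ℤ/15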